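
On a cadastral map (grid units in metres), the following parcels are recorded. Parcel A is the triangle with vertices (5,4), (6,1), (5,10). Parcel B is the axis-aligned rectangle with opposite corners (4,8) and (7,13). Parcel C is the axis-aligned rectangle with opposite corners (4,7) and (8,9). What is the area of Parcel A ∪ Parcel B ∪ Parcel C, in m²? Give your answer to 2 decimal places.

22.50

By inclusion–exclusion:
Individual areas: |Parcel A| = 3, |Parcel B| = 15, |Parcel C| = 8.
|Parcel A∩Parcel B| = 0.2222.
|Parcel A∩Parcel C| = 0.4444.
|Parcel B∩Parcel C|: x∈[4,7], y∈[8,9] → 3·1 = 3.
|Parcel A∩Parcel B∩Parcel C| = 0.1667.
|Parcel A ∪ Parcel B ∪ Parcel C| = 26 − 3.6667 + 0.1667 = 22.50.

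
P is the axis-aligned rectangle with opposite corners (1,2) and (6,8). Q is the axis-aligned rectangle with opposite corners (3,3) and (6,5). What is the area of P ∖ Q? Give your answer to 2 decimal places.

24.00

|P∩Q|: x∈[3,6], y∈[3,5] → 3·2 = 6.
|P| = 30.
|P ∖ Q| = |P| − |P∩Q| = 30 − 6 = 24.00.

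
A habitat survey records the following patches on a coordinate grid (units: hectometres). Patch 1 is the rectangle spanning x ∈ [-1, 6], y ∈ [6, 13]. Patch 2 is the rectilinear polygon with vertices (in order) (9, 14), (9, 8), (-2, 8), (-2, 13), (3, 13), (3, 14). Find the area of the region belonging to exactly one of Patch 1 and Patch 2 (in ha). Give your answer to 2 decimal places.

40.00

|Patch 1| = 49, |Patch 2| = 61, |Patch 1∩Patch 2| = 35.
|Patch 1 △ Patch 2| = |Patch 1| + |Patch 2| − 2·|Patch 1∩Patch 2| = 49 + 61 − 70 = 40.00.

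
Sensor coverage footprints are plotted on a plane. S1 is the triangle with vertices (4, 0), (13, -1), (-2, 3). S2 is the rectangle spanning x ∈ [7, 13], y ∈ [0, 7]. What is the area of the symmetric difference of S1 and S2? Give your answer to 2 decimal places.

51.15

|S1| = 10.5, |S2| = 42, |S1∩S2| = 0.675.
|S1 △ S2| = |S1| + |S2| − 2·|S1∩S2| = 10.5 + 42 − 1.35 = 51.15.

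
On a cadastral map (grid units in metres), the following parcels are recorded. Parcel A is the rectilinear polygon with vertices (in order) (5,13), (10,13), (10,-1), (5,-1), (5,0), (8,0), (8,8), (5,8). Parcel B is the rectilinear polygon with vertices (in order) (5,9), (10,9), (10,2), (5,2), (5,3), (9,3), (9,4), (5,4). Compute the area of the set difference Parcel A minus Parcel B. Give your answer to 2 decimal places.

|Parcel A| = 46, |Parcel A∩Parcel B| = 16.
|Parcel A ∖ Parcel B| = |Parcel A| − |Parcel A∩Parcel B| = 46 − 16 = 30.00.

30.00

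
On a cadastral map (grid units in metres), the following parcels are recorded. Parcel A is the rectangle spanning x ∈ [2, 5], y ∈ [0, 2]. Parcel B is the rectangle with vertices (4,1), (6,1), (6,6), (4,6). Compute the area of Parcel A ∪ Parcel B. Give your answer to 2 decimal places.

15.00

By inclusion–exclusion:
Individual areas: |Parcel A| = 6, |Parcel B| = 10.
|Parcel A∩Parcel B|: x∈[4,5], y∈[1,2] → 1·1 = 1.
|Parcel A ∪ Parcel B| = 16 − 1 = 15.00.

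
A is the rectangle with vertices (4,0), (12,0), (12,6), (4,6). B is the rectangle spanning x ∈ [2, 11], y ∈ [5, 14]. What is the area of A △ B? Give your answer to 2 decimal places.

|A∩B|: x∈[4,11], y∈[5,6] → 7·1 = 7.
|A △ B| = |A| + |B| − 2·|A∩B| = 48 + 81 − 14 = 115.00.

115.00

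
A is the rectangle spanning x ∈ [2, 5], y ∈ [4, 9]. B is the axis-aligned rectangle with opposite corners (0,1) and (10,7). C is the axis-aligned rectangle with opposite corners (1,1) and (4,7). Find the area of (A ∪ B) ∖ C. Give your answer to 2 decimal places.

|A ∪ B| = 66.
|(A ∪ B) ∩ C| = 18.
|(A ∪ B) ∖ C| = 66 − 18 = 48.00.

48.00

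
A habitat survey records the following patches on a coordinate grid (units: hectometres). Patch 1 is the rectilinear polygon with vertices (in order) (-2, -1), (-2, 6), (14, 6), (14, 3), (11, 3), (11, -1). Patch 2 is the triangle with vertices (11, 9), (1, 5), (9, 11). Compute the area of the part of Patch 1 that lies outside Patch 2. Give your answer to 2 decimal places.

|Patch 1| = 100, |Patch 1∩Patch 2| = 0.5833.
|Patch 1 ∖ Patch 2| = |Patch 1| − |Patch 1∩Patch 2| = 100 − 0.5833 = 99.42.

99.42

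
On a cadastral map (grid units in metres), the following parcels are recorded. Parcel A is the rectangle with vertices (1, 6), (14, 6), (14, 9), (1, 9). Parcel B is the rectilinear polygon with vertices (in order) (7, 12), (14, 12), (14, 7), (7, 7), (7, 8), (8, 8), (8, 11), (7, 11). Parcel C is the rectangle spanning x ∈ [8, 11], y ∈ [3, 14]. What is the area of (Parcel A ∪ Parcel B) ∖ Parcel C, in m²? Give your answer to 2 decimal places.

40.00

|Parcel A ∪ Parcel B| = 58.
|(Parcel A ∪ Parcel B) ∩ Parcel C| = 18.
|(Parcel A ∪ Parcel B) ∖ Parcel C| = 58 − 18 = 40.00.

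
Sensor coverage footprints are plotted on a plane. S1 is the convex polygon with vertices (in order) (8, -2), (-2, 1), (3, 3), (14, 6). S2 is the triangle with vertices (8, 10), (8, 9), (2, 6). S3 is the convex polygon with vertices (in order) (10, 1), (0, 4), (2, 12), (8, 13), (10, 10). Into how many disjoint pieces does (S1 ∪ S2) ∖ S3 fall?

(S1 ∪ S2) ∖ S3 is a single connected region.

1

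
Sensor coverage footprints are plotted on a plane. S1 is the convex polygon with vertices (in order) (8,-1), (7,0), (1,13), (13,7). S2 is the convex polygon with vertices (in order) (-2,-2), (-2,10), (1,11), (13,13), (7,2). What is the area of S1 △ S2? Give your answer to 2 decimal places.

|S1| = 66.5, |S2| = 130.5, |S1∩S2| = 40.8055.
|S1 △ S2| = |S1| + |S2| − 2·|S1∩S2| = 66.5 + 130.5 − 81.6109 = 115.39.

115.39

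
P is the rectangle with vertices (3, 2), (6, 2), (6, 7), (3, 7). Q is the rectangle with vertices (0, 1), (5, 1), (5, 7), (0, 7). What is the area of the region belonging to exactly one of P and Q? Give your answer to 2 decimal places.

|P∩Q|: x∈[3,5], y∈[2,7] → 2·5 = 10.
|P △ Q| = |P| + |Q| − 2·|P∩Q| = 15 + 30 − 20 = 25.00.

25.00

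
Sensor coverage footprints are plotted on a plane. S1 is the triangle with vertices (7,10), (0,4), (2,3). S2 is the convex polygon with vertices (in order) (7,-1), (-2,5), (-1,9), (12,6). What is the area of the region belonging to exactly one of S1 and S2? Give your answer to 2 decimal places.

|S1| = 9.5, |S2| = 74, |S1∩S2| = 8.2607.
|S1 △ S2| = |S1| + |S2| − 2·|S1∩S2| = 9.5 + 74 − 16.5213 = 66.98.

66.98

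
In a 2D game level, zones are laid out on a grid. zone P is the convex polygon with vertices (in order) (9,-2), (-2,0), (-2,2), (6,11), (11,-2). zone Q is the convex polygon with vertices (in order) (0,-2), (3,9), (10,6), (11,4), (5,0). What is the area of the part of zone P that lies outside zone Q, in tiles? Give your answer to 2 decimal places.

|zone P| = 89.5, |zone P∩zone Q| = 51.1621.
|zone P ∖ zone Q| = |zone P| − |zone P∩zone Q| = 89.5 − 51.1621 = 38.34.

38.34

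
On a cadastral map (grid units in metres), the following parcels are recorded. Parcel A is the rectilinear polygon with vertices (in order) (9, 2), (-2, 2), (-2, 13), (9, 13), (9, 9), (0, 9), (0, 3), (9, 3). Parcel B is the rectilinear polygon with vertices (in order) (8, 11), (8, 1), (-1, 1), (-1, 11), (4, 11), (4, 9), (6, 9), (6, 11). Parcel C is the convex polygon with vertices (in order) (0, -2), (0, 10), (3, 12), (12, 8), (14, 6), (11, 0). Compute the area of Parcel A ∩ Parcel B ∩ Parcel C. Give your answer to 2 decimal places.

17.69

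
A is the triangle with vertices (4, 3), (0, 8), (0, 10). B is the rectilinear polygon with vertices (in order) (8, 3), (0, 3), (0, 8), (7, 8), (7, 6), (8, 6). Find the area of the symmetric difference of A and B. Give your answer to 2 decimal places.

|A| = 4, |B| = 38, |A∩B| = 2.8571.
|A △ B| = |A| + |B| − 2·|A∩B| = 4 + 38 − 5.7143 = 36.29.

36.29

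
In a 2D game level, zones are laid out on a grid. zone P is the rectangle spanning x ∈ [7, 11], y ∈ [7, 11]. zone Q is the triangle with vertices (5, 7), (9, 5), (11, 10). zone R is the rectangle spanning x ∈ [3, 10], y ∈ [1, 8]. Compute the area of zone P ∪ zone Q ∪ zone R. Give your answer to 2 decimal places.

62.00

By inclusion–exclusion:
Individual areas: |zone P| = 16, |zone Q| = 12, |zone R| = 49.
|zone P∩zone Q| = 6.2.
|zone P∩zone R|: x∈[7,10], y∈[7,8] → 3·1 = 3.
|zone Q∩zone R| = 8.75.
|zone P∩zone Q∩zone R| = 2.95.
|zone P ∪ zone Q ∪ zone R| = 77 − 17.95 + 2.95 = 62.00.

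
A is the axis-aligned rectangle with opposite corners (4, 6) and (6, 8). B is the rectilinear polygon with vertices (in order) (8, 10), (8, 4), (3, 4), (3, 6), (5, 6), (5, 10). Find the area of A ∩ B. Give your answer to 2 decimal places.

2.00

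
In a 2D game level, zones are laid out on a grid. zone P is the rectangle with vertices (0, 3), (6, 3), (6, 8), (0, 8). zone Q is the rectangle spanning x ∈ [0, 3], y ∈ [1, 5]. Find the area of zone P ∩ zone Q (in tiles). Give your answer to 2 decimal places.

|zone P∩zone Q|: x∈[0,3], y∈[3,5] → 3·2 = 6.

6.00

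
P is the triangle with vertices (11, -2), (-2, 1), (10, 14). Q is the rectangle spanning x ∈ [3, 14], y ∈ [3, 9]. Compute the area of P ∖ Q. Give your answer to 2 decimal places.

60.58

|P| = 102.5, |P∩Q| = 41.9199.
|P ∖ Q| = |P| − |P∩Q| = 102.5 − 41.9199 = 60.58.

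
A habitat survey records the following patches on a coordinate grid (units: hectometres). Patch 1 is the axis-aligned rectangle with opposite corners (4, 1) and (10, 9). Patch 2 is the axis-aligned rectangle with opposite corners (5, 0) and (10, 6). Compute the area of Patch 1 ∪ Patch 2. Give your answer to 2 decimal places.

By inclusion–exclusion:
Individual areas: |Patch 1| = 48, |Patch 2| = 30.
|Patch 1∩Patch 2|: x∈[5,10], y∈[1,6] → 5·5 = 25.
|Patch 1 ∪ Patch 2| = 78 − 25 = 53.00.

53.00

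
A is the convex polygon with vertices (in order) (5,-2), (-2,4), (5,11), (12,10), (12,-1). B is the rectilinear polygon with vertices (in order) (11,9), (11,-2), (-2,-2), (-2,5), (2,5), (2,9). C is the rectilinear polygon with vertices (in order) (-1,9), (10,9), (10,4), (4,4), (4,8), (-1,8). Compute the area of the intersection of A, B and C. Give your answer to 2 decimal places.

31.50

The intersection is the polygon with vertices (3,9), (10,9), (10,4), (4,4), (4,8), (2,8).
By the shoelace formula its area is 31.50.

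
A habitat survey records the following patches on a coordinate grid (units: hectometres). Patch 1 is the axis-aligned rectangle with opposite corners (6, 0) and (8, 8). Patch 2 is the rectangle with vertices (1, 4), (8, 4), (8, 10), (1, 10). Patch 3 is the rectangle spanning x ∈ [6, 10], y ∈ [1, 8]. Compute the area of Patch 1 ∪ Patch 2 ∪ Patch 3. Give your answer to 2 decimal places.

64.00

By inclusion–exclusion:
Individual areas: |Patch 1| = 16, |Patch 2| = 42, |Patch 3| = 28.
|Patch 1∩Patch 2|: x∈[6,8], y∈[4,8] → 2·4 = 8.
|Patch 1∩Patch 3|: x∈[6,8], y∈[1,8] → 2·7 = 14.
|Patch 2∩Patch 3|: x∈[6,8], y∈[4,8] → 2·4 = 8.
|Patch 1∩Patch 2∩Patch 3| = 8.
|Patch 1 ∪ Patch 2 ∪ Patch 3| = 86 − 30 + 8 = 64.00.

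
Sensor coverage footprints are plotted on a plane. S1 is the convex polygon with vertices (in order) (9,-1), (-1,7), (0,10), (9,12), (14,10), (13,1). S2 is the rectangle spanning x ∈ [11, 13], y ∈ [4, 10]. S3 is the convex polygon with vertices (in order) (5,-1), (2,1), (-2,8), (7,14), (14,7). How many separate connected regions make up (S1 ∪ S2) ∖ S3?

3

(S1 ∪ S2) ∖ S3 splits into 3 disjoint pieces (area 0.5952, area 7.05, area 22.6864).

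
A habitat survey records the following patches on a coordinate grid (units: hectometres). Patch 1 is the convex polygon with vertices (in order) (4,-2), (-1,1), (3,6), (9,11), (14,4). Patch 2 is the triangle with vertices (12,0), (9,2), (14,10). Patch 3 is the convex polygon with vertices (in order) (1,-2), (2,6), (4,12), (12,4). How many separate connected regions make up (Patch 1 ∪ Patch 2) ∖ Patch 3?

2

(Patch 1 ∪ Patch 2) ∖ Patch 3 splits into 2 disjoint pieces (area 5.7524, area 38.2511).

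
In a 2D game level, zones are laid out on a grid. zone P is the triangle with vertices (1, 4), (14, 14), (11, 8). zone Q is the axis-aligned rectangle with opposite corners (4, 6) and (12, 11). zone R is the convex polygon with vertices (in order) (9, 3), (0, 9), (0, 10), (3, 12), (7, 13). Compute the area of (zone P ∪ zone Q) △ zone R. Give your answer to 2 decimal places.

|zone P ∪ zone Q| = 46.3115.
|(zone P ∪ zone Q) ∩ zone R| = 19.6979.
|(zone P ∪ zone Q) △ zone R| = 46.3115 + 45 − 39.3958 = 51.92.

51.92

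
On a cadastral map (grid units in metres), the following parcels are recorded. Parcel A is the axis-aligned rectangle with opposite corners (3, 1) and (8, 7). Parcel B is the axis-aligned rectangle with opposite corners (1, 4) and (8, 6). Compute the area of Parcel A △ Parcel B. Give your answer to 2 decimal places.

|Parcel A∩Parcel B|: x∈[3,8], y∈[4,6] → 5·2 = 10.
|Parcel A △ Parcel B| = |Parcel A| + |Parcel B| − 2·|Parcel A∩Parcel B| = 30 + 14 − 20 = 24.00.

24.00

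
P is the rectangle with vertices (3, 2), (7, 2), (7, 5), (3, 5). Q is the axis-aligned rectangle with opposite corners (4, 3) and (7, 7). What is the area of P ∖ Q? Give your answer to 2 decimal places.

6.00

|P∩Q|: x∈[4,7], y∈[3,5] → 3·2 = 6.
|P| = 12.
|P ∖ Q| = |P| − |P∩Q| = 12 − 6 = 6.00.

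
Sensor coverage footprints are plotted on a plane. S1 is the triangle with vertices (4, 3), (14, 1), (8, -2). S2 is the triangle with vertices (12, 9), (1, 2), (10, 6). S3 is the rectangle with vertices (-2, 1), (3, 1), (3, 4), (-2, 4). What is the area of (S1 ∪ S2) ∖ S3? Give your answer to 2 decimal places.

|S1 ∪ S2| = 30.5.
|(S1 ∪ S2) ∩ S3| = 0.3838.
|(S1 ∪ S2) ∖ S3| = 30.5 − 0.3838 = 30.12.

30.12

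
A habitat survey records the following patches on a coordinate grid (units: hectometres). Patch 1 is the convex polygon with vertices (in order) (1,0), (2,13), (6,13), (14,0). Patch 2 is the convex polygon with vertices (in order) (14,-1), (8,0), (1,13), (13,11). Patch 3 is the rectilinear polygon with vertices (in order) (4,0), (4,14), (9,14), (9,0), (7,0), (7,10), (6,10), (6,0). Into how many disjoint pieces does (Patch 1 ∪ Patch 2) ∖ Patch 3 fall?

(Patch 1 ∪ Patch 2) ∖ Patch 3 splits into 3 disjoint pieces (area 33.2302, area 53.3399, area 10).

3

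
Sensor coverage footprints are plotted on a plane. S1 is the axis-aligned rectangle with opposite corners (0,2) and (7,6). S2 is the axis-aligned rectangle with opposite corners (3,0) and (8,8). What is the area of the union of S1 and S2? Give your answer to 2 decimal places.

52.00

By inclusion–exclusion:
Individual areas: |S1| = 28, |S2| = 40.
|S1∩S2|: x∈[3,7], y∈[2,6] → 4·4 = 16.
|S1 ∪ S2| = 68 − 16 = 52.00.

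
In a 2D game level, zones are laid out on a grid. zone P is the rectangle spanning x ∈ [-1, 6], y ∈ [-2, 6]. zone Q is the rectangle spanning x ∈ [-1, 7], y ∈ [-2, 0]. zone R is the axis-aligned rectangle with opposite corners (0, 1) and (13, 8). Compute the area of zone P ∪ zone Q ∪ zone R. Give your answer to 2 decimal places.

119.00

By inclusion–exclusion:
Individual areas: |zone P| = 56, |zone Q| = 16, |zone R| = 91.
|zone P∩zone Q|: x∈[-1,6], y∈[-2,0] → 7·2 = 14.
|zone P∩zone R|: x∈[0,6], y∈[1,6] → 6·5 = 30.
|zone Q∩zone R| = 0 (no overlap).
|zone P∩zone Q∩zone R| = 0.
|zone P ∪ zone Q ∪ zone R| = 163 − 44 + 0 = 119.00.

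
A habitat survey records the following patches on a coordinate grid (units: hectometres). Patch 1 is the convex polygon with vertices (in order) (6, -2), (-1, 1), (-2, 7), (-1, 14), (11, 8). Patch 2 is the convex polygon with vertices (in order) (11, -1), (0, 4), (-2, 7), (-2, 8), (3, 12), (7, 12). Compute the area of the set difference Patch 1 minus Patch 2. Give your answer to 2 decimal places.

|Patch 1| = 127, |Patch 1∩Patch 2| = 78.9064.
|Patch 1 ∖ Patch 2| = |Patch 1| − |Patch 1∩Patch 2| = 127 − 78.9064 = 48.09.

48.09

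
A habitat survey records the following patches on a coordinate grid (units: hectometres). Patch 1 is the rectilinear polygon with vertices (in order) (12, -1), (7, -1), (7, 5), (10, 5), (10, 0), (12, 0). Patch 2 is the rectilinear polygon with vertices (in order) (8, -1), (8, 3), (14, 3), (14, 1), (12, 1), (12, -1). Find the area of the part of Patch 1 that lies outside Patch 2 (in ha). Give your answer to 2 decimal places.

10.00

|Patch 1| = 20, |Patch 1∩Patch 2| = 10.
|Patch 1 ∖ Patch 2| = |Patch 1| − |Patch 1∩Patch 2| = 20 − 10 = 10.00.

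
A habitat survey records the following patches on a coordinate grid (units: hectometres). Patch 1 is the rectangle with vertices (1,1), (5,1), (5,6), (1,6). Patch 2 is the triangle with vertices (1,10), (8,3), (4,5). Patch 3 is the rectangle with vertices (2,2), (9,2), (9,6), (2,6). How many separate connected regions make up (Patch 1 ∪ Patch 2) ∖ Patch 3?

2

(Patch 1 ∪ Patch 2) ∖ Patch 3 splits into 2 disjoint pieces (area 8, area 3.2).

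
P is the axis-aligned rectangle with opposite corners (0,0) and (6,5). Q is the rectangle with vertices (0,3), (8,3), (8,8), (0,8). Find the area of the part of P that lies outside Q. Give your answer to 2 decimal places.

|P∩Q|: x∈[0,6], y∈[3,5] → 6·2 = 12.
|P| = 30.
|P ∖ Q| = |P| − |P∩Q| = 30 − 12 = 18.00.

18.00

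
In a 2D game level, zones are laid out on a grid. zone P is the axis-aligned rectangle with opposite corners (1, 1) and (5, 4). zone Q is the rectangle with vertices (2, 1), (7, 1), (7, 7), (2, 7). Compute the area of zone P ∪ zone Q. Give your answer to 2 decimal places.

33.00

By inclusion–exclusion:
Individual areas: |zone P| = 12, |zone Q| = 30.
|zone P∩zone Q|: x∈[2,5], y∈[1,4] → 3·3 = 9.
|zone P ∪ zone Q| = 42 − 9 = 33.00.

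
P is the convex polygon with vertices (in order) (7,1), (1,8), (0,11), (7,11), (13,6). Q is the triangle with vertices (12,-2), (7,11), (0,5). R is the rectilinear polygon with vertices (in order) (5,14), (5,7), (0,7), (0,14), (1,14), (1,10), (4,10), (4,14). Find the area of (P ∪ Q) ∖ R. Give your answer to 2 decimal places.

|P ∪ Q| = 91.731.
|(P ∪ Q) ∩ R| = 14.0714.
|(P ∪ Q) ∖ R| = 91.731 − 14.0714 = 77.66.

77.66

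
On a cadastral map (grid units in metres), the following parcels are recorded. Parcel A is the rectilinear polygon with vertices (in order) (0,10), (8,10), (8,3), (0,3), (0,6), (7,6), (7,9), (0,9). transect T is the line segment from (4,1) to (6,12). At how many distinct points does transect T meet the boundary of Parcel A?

The segment meets the boundary at (5.636,10), (5.455,9), (4.909,6), (4.364,3).

4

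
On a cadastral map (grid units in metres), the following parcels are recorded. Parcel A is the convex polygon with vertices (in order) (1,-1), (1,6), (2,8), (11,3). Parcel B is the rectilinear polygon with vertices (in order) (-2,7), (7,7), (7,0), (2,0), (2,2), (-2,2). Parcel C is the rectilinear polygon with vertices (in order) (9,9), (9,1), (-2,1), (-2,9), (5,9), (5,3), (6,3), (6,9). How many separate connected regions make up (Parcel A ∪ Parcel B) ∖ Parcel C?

3

(Parcel A ∪ Parcel B) ∖ Parcel C splits into 3 disjoint pieces (area 4, area 1.9111, area 7.25).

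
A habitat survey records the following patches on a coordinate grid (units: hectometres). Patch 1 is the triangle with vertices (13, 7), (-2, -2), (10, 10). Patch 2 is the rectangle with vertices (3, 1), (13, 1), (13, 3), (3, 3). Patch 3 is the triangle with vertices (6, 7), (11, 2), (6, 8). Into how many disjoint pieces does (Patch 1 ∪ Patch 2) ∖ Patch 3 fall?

2

(Patch 1 ∪ Patch 2) ∖ Patch 3 splits into 2 disjoint pieces (area 34.6458, area 16.598).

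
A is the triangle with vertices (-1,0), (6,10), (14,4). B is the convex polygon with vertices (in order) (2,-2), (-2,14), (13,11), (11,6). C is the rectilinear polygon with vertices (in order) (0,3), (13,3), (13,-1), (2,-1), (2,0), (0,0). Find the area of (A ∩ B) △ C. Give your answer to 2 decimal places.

77.82

|A ∩ B| = 47.6264.
|(A ∩ B) ∩ C| = 9.9043.
|(A ∩ B) △ C| = 47.6264 + 50 − 19.8086 = 77.82.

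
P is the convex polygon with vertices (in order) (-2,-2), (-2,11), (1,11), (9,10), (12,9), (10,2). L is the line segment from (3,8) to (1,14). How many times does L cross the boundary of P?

1

The segment meets the boundary at (2.043,10.87).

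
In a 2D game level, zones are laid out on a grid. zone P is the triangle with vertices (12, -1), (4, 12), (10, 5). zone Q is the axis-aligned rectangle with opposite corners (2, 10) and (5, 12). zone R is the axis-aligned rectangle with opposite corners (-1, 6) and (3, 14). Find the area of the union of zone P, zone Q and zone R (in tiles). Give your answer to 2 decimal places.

46.77

By inclusion–exclusion:
Individual areas: |zone P| = 11, |zone Q| = 6, |zone R| = 32.
|zone P∩zone Q| = 0.2292.
|zone P∩zone R| = 0.
|zone Q∩zone R|: x∈[2,3], y∈[10,12] → 1·2 = 2.
|zone P∩zone Q∩zone R| = 0.
|zone P ∪ zone Q ∪ zone R| = 49 − 2.2292 + 0 = 46.77.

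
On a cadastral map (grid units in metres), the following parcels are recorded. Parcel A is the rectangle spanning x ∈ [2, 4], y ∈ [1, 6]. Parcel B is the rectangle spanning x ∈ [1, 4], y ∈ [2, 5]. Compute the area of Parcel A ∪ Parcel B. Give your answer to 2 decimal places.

By inclusion–exclusion:
Individual areas: |Parcel A| = 10, |Parcel B| = 9.
|Parcel A∩Parcel B|: x∈[2,4], y∈[2,5] → 2·3 = 6.
|Parcel A ∪ Parcel B| = 19 − 6 = 13.00.

13.00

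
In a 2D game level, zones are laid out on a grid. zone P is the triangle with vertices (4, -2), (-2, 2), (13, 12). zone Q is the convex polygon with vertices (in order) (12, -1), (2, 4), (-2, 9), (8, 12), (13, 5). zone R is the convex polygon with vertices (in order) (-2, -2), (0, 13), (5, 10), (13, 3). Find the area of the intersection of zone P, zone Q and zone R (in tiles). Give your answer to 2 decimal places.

24.09

The intersection is the polygon with vertices (6.432,1.784), (2,4), (1.652,4.435), (7.162,8.108), (9.297,6.24).
By the shoelace formula its area is 24.09.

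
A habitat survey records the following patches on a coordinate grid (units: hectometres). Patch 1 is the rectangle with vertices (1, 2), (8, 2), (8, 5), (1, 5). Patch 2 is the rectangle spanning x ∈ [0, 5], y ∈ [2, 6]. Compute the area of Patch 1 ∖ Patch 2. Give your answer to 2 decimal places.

9.00

|Patch 1∩Patch 2|: x∈[1,5], y∈[2,5] → 4·3 = 12.
|Patch 1| = 21.
|Patch 1 ∖ Patch 2| = |Patch 1| − |Patch 1∩Patch 2| = 21 − 12 = 9.00.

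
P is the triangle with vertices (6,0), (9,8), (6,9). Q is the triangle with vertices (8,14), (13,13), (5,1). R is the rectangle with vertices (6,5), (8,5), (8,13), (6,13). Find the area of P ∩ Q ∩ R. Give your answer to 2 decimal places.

The intersection is the polygon with vertices (7.667,5), (6,5), (6,5.333), (6.786,8.738), (8,8.333), (8,5.5).
By the shoelace formula its area is 5.81.

5.81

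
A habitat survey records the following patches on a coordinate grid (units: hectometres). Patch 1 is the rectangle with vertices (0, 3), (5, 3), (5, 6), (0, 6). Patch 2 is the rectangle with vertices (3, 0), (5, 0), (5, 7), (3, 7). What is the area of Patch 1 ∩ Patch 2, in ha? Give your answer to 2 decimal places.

|Patch 1∩Patch 2|: x∈[3,5], y∈[3,6] → 2·3 = 6.

6.00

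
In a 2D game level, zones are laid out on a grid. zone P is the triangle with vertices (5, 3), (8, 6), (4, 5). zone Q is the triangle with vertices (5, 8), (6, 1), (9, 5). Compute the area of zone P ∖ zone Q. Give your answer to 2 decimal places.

2.18

|zone P| = 4.5, |zone P∩zone Q| = 2.3207.
|zone P ∖ zone Q| = |zone P| − |zone P∩zone Q| = 4.5 − 2.3207 = 2.18.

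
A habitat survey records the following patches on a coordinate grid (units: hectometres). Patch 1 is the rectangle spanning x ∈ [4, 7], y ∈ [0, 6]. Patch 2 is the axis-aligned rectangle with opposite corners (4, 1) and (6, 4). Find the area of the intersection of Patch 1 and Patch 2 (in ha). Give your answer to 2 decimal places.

6.00

|Patch 1∩Patch 2|: x∈[4,6], y∈[1,4] → 2·3 = 6.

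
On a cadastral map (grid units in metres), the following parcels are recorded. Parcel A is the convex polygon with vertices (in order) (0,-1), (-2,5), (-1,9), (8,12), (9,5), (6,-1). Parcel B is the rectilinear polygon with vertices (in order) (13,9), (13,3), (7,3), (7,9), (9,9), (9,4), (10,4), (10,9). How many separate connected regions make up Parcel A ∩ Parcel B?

Parcel A ∩ Parcel B is a single connected region.

1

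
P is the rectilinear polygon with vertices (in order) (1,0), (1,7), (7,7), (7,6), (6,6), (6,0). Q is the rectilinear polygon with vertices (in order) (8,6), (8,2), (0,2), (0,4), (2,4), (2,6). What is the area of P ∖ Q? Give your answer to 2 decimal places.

18.00

|P| = 36, |P∩Q| = 18.
|P ∖ Q| = |P| − |P∩Q| = 36 − 18 = 18.00.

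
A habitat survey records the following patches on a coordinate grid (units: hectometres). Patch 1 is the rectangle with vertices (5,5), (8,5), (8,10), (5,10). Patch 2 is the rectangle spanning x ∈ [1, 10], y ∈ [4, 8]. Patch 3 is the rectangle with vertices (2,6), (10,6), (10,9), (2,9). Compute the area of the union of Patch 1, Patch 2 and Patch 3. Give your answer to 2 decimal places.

47.00

By inclusion–exclusion:
Individual areas: |Patch 1| = 15, |Patch 2| = 36, |Patch 3| = 24.
|Patch 1∩Patch 2|: x∈[5,8], y∈[5,8] → 3·3 = 9.
|Patch 1∩Patch 3|: x∈[5,8], y∈[6,9] → 3·3 = 9.
|Patch 2∩Patch 3|: x∈[2,10], y∈[6,8] → 8·2 = 16.
|Patch 1∩Patch 2∩Patch 3| = 6.
|Patch 1 ∪ Patch 2 ∪ Patch 3| = 75 − 34 + 6 = 47.00.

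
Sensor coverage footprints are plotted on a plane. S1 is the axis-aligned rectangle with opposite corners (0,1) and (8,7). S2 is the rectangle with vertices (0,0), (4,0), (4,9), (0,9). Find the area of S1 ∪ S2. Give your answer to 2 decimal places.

By inclusion–exclusion:
Individual areas: |S1| = 48, |S2| = 36.
|S1∩S2|: x∈[0,4], y∈[1,7] → 4·6 = 24.
|S1 ∪ S2| = 84 − 24 = 60.00.

60.00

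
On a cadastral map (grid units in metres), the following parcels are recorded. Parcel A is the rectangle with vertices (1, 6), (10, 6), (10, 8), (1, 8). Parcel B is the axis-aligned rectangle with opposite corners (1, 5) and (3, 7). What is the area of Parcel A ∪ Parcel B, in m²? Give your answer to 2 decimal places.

20.00

By inclusion–exclusion:
Individual areas: |Parcel A| = 18, |Parcel B| = 4.
|Parcel A∩Parcel B|: x∈[1,3], y∈[6,7] → 2·1 = 2.
|Parcel A ∪ Parcel B| = 22 − 2 = 20.00.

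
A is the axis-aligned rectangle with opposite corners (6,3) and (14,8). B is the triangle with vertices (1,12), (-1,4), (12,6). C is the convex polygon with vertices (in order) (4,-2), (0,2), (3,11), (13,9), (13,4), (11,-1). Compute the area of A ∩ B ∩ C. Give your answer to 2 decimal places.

11.10

The intersection is the polygon with vertices (8.333,8), (12,6), (6,5.077), (6,8).
By the shoelace formula its area is 11.10.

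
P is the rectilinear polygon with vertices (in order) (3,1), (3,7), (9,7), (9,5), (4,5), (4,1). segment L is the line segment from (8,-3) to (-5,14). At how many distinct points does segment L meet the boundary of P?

The segment meets the boundary at (3,3.538), (4,2.231).

2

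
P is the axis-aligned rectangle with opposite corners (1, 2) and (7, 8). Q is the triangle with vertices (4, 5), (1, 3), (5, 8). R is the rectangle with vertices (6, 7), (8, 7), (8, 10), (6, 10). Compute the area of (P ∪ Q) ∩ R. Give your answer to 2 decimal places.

The region (P ∪ Q) ∩ R is the polygon with vertices (7,7), (6,7), (6,8), (7,8).
By the shoelace formula its area is 1.00.

1.00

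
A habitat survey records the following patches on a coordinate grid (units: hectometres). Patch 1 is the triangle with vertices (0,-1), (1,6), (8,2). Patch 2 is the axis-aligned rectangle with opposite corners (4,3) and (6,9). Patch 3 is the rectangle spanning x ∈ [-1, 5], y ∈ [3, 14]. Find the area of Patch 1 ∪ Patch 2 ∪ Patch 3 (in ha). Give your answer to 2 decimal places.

By inclusion–exclusion:
Individual areas: |Patch 1| = 26.5, |Patch 2| = 12, |Patch 3| = 66.
|Patch 1∩Patch 2| = 1.4286.
|Patch 1∩Patch 3| = 8.0714.
|Patch 2∩Patch 3|: x∈[4,5], y∈[3,9] → 1·6 = 6.
|Patch 1∩Patch 2∩Patch 3| = 1.
|Patch 1 ∪ Patch 2 ∪ Patch 3| = 104.5 − 15.5 + 1 = 90.00.

90.00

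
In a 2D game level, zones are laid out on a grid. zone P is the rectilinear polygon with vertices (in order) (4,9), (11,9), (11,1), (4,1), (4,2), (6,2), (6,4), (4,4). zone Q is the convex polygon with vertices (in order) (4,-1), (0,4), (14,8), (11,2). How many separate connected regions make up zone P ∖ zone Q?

2

zone P ∖ zone Q splits into 2 disjoint pieces (area 20, area 1.1667).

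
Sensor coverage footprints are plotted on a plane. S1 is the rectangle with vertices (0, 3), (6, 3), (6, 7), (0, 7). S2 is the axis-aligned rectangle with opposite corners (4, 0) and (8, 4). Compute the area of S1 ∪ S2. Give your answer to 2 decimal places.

By inclusion–exclusion:
Individual areas: |S1| = 24, |S2| = 16.
|S1∩S2|: x∈[4,6], y∈[3,4] → 2·1 = 2.
|S1 ∪ S2| = 40 − 2 = 38.00.

38.00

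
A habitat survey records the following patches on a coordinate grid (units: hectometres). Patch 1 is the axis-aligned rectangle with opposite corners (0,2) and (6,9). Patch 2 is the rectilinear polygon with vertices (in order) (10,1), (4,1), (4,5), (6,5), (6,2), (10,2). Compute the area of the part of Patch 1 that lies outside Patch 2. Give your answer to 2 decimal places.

36.00

|Patch 1| = 42, |Patch 1∩Patch 2| = 6.
|Patch 1 ∖ Patch 2| = |Patch 1| − |Patch 1∩Patch 2| = 42 − 6 = 36.00.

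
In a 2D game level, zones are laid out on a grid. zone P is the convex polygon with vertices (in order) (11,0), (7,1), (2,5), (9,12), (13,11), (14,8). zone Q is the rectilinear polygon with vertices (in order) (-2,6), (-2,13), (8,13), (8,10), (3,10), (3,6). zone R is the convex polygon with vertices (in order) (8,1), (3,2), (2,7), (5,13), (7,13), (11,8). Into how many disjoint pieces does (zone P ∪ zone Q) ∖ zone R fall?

(zone P ∪ zone Q) ∖ zone R splits into 4 disjoint pieces (area 38.1333, area 0.1429, area 36.85, area 0.625).

4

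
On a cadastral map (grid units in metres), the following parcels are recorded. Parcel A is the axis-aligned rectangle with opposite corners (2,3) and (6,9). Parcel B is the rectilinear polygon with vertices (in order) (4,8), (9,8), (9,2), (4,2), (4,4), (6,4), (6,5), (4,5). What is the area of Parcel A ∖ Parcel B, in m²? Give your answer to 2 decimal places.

16.00

|Parcel A| = 24, |Parcel A∩Parcel B| = 8.
|Parcel A ∖ Parcel B| = |Parcel A| − |Parcel A∩Parcel B| = 24 − 8 = 16.00.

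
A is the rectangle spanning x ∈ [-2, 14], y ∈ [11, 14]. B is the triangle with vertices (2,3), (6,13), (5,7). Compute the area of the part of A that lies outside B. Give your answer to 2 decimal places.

|A| = 48, |A∩B| = 0.4667.
|A ∖ B| = |A| − |A∩B| = 48 − 0.4667 = 47.53.

47.53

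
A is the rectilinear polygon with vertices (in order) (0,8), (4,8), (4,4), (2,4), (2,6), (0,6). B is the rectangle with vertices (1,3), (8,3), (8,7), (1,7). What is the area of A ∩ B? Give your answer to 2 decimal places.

7.00

The intersection is the polygon with vertices (4,4), (2,4), (2,6), (1,6), (1,7), (4,7).
By the shoelace formula its area is 7.00.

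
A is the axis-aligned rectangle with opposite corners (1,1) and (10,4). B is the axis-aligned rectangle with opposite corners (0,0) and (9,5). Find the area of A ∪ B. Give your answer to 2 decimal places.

48.00

By inclusion–exclusion:
Individual areas: |A| = 27, |B| = 45.
|A∩B|: x∈[1,9], y∈[1,4] → 8·3 = 24.
|A ∪ B| = 72 − 24 = 48.00.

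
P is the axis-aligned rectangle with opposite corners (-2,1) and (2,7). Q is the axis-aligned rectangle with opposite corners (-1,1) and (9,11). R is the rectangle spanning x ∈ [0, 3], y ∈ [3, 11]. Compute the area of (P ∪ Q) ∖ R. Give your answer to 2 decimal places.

|P ∪ Q| = 106.
|(P ∪ Q) ∩ R| = 24.
|(P ∪ Q) ∖ R| = 106 − 24 = 82.00.

82.00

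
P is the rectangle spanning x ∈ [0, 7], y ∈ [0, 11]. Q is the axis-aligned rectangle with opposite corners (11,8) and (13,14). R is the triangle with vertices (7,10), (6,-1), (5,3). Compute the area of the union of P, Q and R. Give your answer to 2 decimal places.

89.17

By inclusion–exclusion:
Individual areas: |P| = 77, |Q| = 12, |R| = 7.5.
|P∩Q| = 0 (no overlap).
|P∩R| = 7.3295.
|Q∩R| = 0.
|P∩Q∩R| = 0.
|P ∪ Q ∪ R| = 96.5 − 7.3295 + 0 = 89.17.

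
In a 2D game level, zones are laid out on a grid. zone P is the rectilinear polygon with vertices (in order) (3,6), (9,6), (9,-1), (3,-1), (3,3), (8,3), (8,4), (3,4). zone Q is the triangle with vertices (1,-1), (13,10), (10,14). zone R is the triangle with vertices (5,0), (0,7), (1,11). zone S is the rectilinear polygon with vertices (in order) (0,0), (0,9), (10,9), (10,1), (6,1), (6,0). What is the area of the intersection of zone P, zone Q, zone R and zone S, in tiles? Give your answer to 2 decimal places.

0.90

The intersection is the polygon with vertices (3.909,3), (4.273,2), (3.849,1.611), (3.152,2.587), (3.4,3).
By the shoelace formula its area is 0.90.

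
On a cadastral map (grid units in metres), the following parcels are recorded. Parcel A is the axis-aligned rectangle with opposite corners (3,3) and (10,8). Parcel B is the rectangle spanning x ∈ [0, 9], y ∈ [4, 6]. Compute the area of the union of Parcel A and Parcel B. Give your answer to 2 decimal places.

41.00

By inclusion–exclusion:
Individual areas: |Parcel A| = 35, |Parcel B| = 18.
|Parcel A∩Parcel B|: x∈[3,9], y∈[4,6] → 6·2 = 12.
|Parcel A ∪ Parcel B| = 53 − 12 = 41.00.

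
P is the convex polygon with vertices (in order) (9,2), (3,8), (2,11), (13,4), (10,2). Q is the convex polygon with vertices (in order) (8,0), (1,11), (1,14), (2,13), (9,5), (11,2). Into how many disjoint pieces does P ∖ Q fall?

1

P ∖ Q is a single connected region.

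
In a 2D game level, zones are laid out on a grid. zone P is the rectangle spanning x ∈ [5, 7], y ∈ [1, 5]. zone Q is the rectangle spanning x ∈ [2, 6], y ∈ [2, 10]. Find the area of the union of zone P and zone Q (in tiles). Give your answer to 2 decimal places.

37.00

By inclusion–exclusion:
Individual areas: |zone P| = 8, |zone Q| = 32.
|zone P∩zone Q|: x∈[5,6], y∈[2,5] → 1·3 = 3.
|zone P ∪ zone Q| = 40 − 3 = 37.00.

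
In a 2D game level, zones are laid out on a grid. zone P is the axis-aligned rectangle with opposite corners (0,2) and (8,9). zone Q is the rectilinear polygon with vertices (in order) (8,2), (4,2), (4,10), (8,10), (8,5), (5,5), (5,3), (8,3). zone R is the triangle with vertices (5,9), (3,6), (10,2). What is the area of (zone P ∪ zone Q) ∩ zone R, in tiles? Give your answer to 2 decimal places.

12.84

The region (zone P ∪ zone Q) ∩ zone R is the polygon with vertices (8,3.143), (3,6), (5,9), (8,4.8).
By the shoelace formula its area is 12.84.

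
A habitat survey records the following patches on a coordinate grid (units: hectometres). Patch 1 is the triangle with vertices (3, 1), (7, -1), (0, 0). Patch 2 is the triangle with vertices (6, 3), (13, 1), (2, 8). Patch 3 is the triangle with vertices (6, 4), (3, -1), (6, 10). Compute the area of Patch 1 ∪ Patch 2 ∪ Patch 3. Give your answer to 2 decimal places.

By inclusion–exclusion:
Individual areas: |Patch 1| = 5, |Patch 2| = 13.5, |Patch 3| = 9.
|Patch 1∩Patch 2| = 0.
|Patch 1∩Patch 3| = 0.3957.
|Patch 2∩Patch 3| = 2.4109.
|Patch 1∩Patch 2∩Patch 3| = 0.
|Patch 1 ∪ Patch 2 ∪ Patch 3| = 27.5 − 2.8066 + 0 = 24.69.

24.69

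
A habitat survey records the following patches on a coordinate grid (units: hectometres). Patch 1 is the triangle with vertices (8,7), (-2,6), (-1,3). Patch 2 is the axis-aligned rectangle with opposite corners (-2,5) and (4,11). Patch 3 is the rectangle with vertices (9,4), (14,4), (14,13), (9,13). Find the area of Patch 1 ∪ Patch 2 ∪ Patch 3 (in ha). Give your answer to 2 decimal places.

88.92

By inclusion–exclusion:
Individual areas: |Patch 1| = 15.5, |Patch 2| = 36, |Patch 3| = 45.
|Patch 1∩Patch 2| = 7.5778.
|Patch 1∩Patch 3| = 0.
|Patch 2∩Patch 3| = 0 (no overlap).
|Patch 1∩Patch 2∩Patch 3| = 0.
|Patch 1 ∪ Patch 2 ∪ Patch 3| = 96.5 − 7.5778 + 0 = 88.92.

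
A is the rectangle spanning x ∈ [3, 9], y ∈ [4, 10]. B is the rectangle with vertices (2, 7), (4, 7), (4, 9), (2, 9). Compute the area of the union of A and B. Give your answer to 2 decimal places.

38.00

By inclusion–exclusion:
Individual areas: |A| = 36, |B| = 4.
|A∩B|: x∈[3,4], y∈[7,9] → 1·2 = 2.
|A ∪ B| = 40 − 2 = 38.00.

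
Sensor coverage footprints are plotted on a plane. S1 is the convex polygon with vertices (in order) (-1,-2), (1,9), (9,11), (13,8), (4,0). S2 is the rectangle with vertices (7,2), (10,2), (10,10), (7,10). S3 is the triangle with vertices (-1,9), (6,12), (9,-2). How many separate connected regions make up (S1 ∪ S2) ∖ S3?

(S1 ∪ S2) ∖ S3 splits into 2 disjoint pieces (area 31.4722, area 30.1629).

2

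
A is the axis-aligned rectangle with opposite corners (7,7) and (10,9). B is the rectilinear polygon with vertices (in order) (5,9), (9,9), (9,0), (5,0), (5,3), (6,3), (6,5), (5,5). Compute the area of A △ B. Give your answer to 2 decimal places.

32.00

|A| = 6, |B| = 34, |A∩B| = 4.
|A △ B| = |A| + |B| − 2·|A∩B| = 6 + 34 − 8 = 32.00.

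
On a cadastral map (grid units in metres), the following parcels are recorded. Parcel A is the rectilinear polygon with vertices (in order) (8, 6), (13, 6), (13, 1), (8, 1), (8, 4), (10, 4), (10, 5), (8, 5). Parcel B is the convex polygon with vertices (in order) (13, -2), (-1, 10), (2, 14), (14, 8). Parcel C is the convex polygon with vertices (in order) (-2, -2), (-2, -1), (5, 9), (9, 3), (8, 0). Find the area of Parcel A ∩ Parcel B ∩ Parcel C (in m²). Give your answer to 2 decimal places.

The intersection is the polygon with vertices (8,2.286), (8,4), (8.333,4), (9,3), (8.593,1.778).
By the shoelace formula its area is 1.49.

1.49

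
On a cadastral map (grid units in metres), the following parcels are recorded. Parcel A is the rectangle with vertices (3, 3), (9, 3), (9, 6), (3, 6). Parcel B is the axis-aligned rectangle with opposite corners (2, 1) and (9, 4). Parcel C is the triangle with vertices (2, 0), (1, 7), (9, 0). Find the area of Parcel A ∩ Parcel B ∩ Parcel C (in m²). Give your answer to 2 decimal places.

The intersection is the polygon with vertices (3,3), (3,4), (4.429,4), (5.571,3).
By the shoelace formula its area is 2.00.

2.00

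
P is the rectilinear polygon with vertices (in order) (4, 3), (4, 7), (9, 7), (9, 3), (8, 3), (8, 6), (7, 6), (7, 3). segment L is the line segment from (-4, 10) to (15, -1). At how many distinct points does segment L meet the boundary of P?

The segment meets the boundary at (8.091,3), (8,3.053), (4,5.368), (7,3.632).

4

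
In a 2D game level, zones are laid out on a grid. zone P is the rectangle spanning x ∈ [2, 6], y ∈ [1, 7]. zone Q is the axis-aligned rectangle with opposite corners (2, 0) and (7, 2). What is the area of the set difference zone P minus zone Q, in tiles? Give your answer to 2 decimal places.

|zone P∩zone Q|: x∈[2,6], y∈[1,2] → 4·1 = 4.
|zone P| = 24.
|zone P ∖ zone Q| = |zone P| − |zone P∩zone Q| = 24 − 4 = 20.00.

20.00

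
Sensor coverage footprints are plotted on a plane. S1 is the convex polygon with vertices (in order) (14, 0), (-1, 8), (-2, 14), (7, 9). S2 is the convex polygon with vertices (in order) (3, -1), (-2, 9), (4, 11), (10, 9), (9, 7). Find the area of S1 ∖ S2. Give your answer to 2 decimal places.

|S1| = 64, |S1∩S2| = 37.539.
|S1 ∖ S2| = |S1| − |S1∩S2| = 64 − 37.539 = 26.46.

26.46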